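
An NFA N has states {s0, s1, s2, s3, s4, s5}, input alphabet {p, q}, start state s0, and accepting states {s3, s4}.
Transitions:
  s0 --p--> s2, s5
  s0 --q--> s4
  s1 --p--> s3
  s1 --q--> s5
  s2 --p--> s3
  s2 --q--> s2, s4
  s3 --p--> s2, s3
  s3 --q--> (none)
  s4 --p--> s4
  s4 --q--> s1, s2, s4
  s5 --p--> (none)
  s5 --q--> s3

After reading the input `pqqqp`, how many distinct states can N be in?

2

Start: {s0}
read p: {s2, s5}
read q: {s2, s3, s4}
read q: {s1, s2, s4}
read q: {s1, s2, s4, s5}
read p: {s3, s4}
Final reachable set {s3, s4} has 2 states.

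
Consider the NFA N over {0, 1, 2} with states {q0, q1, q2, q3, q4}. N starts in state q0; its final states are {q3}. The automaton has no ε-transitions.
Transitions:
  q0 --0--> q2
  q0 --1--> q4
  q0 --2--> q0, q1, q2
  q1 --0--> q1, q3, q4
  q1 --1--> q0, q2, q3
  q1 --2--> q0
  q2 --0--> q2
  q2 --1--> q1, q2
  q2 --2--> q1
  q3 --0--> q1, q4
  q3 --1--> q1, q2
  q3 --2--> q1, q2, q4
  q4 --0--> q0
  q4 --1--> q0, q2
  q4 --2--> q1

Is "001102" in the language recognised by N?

rejected

Start: {q0}
read 0: {q2}
read 0: {q2}
read 1: {q1, q2}
read 1: {q0, q1, q2, q3}
read 0: {q1, q2, q3, q4}
read 2: {q0, q1, q2, q4}
Reachable ∩ accepting = {} — empty.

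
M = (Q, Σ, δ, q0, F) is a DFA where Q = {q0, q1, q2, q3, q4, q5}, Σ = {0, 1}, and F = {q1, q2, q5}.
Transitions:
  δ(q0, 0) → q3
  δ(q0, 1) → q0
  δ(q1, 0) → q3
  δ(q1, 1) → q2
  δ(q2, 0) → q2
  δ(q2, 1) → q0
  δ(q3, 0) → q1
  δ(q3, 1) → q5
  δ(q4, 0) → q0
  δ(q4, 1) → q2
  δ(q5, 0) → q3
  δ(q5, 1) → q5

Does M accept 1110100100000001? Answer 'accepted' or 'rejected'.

q0 --1--> q0
q0 --1--> q0
q0 --1--> q0
q0 --0--> q3
q3 --1--> q5
q5 --0--> q3
q3 --0--> q1
q1 --1--> q2
q2 --0--> q2
q2 --0--> q2
q2 --0--> q2
q2 --0--> q2
q2 --0--> q2
q2 --0--> q2
q2 --0--> q2
q2 --1--> q0
End in state q0, which is not an accepting state.

rejected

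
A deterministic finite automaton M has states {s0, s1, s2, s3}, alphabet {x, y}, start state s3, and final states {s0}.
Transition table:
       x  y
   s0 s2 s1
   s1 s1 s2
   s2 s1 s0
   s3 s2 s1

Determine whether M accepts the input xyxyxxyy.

s3 --x--> s2
s2 --y--> s0
s0 --x--> s2
s2 --y--> s0
s0 --x--> s2
s2 --x--> s1
s1 --y--> s2
s2 --y--> s0
End in state s0, which is an accepting state.

accepted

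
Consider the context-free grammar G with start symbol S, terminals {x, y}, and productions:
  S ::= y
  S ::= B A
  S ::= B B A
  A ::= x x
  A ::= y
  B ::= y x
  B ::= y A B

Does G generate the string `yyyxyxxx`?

S ⇒ BBA ⇒ yABBA ⇒ yyBBA ⇒ yyyxBA ⇒ yyyxyxA ⇒ yyyxyxxx

yes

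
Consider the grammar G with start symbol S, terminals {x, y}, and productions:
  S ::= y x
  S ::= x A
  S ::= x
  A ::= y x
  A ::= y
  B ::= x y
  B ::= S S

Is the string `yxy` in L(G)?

no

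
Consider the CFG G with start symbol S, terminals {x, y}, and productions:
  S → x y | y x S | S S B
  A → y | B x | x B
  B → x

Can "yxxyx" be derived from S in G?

no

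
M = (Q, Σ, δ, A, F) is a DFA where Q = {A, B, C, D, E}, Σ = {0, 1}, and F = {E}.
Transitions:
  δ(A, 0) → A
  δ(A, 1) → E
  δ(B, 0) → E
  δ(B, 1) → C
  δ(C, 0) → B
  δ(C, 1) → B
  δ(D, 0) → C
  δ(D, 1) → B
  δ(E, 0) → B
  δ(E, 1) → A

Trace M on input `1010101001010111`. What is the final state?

A --1--> E
E --0--> B
B --1--> C
C --0--> B
B --1--> C
C --0--> B
B --1--> C
C --0--> B
B --0--> E
E --1--> A
A --0--> A
A --1--> E
E --0--> B
B --1--> C
C --1--> B
B --1--> C

C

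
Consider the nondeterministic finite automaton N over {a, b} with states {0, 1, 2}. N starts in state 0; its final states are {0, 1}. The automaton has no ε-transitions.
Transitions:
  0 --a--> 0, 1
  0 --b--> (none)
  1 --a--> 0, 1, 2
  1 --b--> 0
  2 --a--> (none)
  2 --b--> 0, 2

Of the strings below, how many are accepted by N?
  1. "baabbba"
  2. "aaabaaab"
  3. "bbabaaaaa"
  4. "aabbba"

"baabbba": rejected
"aaabaaab": accepted
"bbabaaaaa": rejected
"aabbba": accepted

2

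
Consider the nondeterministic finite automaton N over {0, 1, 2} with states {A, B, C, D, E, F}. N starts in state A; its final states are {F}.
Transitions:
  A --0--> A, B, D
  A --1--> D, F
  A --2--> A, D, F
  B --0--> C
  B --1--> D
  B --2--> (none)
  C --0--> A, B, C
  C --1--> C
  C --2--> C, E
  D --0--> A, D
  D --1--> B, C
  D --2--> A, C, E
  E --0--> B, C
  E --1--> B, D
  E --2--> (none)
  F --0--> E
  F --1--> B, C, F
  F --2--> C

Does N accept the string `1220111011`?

accepted

Start: {A}
read 1: {D, F}
read 2: {A, C, E}
read 2: {A, C, D, E, F}
read 0: {A, B, C, D, E}
read 1: {B, C, D, F}
read 1: {B, C, D, F}
read 1: {B, C, D, F}
read 0: {A, B, C, D, E}
read 1: {B, C, D, F}
read 1: {B, C, D, F}
Reachable ∩ accepting = {F} — nonempty.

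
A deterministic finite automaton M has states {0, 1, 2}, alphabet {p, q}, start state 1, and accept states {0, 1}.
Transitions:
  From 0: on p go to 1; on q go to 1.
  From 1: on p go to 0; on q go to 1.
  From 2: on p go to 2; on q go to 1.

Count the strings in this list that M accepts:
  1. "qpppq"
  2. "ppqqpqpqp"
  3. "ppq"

3

"qpppq": accepted
"ppqqpqpqp": accepted
"ppq": accepted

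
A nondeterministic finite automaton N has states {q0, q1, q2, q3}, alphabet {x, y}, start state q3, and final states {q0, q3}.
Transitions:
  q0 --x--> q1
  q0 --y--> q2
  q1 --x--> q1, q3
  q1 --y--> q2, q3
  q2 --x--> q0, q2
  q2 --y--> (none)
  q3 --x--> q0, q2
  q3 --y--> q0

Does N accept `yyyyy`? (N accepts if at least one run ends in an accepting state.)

Start: {q3}
read y: {q0}
read y: {q2}
read y: {}
The reachable set is empty and stays empty for the remaining 2 symbols.
Reachable ∩ accepting = {} — empty.

rejected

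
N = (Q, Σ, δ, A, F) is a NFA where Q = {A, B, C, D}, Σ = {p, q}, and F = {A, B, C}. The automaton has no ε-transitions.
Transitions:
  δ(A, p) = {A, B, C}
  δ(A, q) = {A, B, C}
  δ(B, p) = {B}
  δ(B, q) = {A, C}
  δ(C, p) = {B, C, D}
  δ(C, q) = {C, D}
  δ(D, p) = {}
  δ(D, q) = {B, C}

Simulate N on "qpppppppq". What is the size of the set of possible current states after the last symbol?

4

Start: {A}
read q: {A, B, C}
read p: {A, B, C, D}
read p: {A, B, C, D}
read p: {A, B, C, D}
read p: {A, B, C, D}
read p: {A, B, C, D}
read p: {A, B, C, D}
read p: {A, B, C, D}
read q: {A, B, C, D}
Final reachable set {A, B, C, D} has 4 states.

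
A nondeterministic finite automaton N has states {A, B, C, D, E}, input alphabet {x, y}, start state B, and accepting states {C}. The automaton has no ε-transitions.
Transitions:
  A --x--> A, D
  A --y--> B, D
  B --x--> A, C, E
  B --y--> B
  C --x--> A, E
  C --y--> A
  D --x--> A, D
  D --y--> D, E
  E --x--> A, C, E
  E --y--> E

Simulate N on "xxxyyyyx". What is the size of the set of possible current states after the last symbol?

4

Start: {B}
read x: {A, C, E}
read x: {A, C, D, E}
read x: {A, C, D, E}
read y: {A, B, D, E}
read y: {B, D, E}
read y: {B, D, E}
read y: {B, D, E}
read x: {A, C, D, E}
Final reachable set {A, C, D, E} has 4 states.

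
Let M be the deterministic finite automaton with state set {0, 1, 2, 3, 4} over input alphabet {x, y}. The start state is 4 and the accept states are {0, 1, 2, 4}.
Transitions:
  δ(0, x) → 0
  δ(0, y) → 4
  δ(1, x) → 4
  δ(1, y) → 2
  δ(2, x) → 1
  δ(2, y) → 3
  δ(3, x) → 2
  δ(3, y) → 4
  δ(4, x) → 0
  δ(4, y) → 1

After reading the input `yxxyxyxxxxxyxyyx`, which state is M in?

4 --y--> 1
1 --x--> 4
4 --x--> 0
0 --y--> 4
4 --x--> 0
0 --y--> 4
4 --x--> 0
0 --x--> 0
0 --x--> 0
0 --x--> 0
0 --x--> 0
0 --y--> 4
4 --x--> 0
0 --y--> 4
4 --y--> 1
1 --x--> 4

4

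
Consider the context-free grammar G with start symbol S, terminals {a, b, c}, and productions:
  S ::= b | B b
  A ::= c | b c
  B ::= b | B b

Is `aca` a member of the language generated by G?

no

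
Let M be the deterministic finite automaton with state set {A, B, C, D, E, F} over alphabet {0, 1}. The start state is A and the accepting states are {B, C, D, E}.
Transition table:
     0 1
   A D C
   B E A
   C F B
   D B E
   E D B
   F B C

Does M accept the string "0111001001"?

rejected

A --0--> D
D --1--> E
E --1--> B
B --1--> A
A --0--> D
D --0--> B
B --1--> A
A --0--> D
D --0--> B
B --1--> A
End in state A, which is not an accepting state.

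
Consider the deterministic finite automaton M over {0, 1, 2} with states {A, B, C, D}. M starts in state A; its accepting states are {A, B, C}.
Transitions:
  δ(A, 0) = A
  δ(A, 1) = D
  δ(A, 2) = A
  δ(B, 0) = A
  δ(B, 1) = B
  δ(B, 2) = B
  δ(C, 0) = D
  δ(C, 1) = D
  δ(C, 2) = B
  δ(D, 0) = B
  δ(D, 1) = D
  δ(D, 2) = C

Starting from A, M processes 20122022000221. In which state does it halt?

A --2--> A
A --0--> A
A --1--> D
D --2--> C
C --2--> B
B --0--> A
A --2--> A
A --2--> A
A --0--> A
A --0--> A
A --0--> A
A --2--> A
A --2--> A
A --1--> D

D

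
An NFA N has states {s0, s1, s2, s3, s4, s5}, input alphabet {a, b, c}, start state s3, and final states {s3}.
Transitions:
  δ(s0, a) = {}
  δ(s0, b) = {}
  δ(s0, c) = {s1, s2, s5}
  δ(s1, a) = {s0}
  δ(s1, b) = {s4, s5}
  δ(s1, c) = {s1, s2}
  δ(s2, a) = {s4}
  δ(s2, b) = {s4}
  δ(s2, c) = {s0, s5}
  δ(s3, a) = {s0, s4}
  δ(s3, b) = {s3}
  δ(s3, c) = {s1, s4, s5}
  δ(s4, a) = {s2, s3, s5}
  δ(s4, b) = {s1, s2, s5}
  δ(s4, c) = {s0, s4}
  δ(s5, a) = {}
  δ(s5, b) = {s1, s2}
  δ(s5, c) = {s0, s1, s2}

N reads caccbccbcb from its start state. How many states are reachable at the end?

Start: {s3}
read c: {s1, s4, s5}
read a: {s0, s2, s3, s5}
read c: {s0, s1, s2, s4, s5}
read c: {s0, s1, s2, s4, s5}
read b: {s1, s2, s4, s5}
read c: {s0, s1, s2, s4, s5}
read c: {s0, s1, s2, s4, s5}
read b: {s1, s2, s4, s5}
read c: {s0, s1, s2, s4, s5}
read b: {s1, s2, s4, s5}
Final reachable set {s1, s2, s4, s5} has 4 states.

4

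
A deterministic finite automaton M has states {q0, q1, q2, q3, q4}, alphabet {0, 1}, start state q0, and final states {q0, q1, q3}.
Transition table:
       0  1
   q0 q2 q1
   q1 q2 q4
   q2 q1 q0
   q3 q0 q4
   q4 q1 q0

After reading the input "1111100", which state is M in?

q2

q0 --1--> q1
q1 --1--> q4
q4 --1--> q0
q0 --1--> q1
q1 --1--> q4
q4 --0--> q1
q1 --0--> q2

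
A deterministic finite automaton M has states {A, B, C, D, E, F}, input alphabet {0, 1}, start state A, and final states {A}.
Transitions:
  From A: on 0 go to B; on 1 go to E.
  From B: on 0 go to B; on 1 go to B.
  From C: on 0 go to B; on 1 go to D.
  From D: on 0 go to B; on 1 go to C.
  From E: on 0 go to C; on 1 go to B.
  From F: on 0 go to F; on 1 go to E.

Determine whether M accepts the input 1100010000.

A --1--> E
E --1--> B
B --0--> B
B --0--> B
B --0--> B
B --1--> B
B --0--> B
B --0--> B
B --0--> B
B --0--> B
End in state B, which is not an accepting state.

rejected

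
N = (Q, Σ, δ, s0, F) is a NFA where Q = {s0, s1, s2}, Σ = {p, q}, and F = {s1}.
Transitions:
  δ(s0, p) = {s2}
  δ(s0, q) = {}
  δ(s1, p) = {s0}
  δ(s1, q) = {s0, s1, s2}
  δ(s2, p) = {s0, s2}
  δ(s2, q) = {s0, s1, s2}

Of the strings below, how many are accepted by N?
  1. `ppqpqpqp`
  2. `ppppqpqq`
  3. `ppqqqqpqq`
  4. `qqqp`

2

`ppqpqpqp`: rejected
`ppppqpqq`: accepted
`ppqqqqpqq`: accepted
`qqqp`: rejected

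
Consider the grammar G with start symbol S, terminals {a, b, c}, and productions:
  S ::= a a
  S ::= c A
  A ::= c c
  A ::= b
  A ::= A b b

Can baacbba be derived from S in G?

no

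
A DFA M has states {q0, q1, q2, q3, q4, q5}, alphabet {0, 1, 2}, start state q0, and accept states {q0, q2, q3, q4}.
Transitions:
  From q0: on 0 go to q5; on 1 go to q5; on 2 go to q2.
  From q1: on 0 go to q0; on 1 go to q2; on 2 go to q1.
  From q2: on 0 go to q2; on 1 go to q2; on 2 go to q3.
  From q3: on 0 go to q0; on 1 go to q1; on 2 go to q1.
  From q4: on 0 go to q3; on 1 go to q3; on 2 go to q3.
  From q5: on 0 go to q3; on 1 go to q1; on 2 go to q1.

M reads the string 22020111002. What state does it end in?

q0 --2--> q2
q2 --2--> q3
q3 --0--> q0
q0 --2--> q2
q2 --0--> q2
q2 --1--> q2
q2 --1--> q2
q2 --1--> q2
q2 --0--> q2
q2 --0--> q2
q2 --2--> q3

q3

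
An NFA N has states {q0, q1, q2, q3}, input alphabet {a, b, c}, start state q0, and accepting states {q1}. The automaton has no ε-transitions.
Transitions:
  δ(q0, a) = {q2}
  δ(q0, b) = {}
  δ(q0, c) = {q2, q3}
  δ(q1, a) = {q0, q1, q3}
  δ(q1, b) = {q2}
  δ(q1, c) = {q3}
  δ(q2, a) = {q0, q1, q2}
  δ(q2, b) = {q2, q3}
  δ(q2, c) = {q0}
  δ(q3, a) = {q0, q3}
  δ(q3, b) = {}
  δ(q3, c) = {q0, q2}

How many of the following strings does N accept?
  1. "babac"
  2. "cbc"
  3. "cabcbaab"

0

"babac": rejected
"cbc": rejected
"cabcbaab": rejected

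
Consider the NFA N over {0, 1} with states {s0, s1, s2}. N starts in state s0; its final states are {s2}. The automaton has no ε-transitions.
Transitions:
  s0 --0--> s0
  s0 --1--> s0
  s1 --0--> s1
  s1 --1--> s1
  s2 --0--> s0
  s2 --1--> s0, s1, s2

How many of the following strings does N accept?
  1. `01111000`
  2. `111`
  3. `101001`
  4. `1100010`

0

`01111000`: rejected
`111`: rejected
`101001`: rejected
`1100010`: rejected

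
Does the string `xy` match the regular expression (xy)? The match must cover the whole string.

yes

Split as x·y: x matches x and y matches y.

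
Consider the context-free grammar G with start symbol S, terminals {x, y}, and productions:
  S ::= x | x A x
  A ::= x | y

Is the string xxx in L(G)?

yes

S ⇒ xAx ⇒ xxx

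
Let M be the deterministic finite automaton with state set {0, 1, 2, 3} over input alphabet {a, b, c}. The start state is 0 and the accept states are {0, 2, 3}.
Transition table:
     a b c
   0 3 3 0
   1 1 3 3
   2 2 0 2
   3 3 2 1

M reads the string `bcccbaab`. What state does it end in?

2

0 --b--> 3
3 --c--> 1
1 --c--> 3
3 --c--> 1
1 --b--> 3
3 --a--> 3
3 --a--> 3
3 --b--> 2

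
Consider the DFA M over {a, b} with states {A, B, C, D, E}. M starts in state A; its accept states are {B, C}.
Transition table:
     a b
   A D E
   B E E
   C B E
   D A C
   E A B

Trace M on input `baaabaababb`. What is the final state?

A --b--> E
E --a--> A
A --a--> D
D --a--> A
A --b--> E
E --a--> A
A --a--> D
D --b--> C
C --a--> B
B --b--> E
E --b--> B

B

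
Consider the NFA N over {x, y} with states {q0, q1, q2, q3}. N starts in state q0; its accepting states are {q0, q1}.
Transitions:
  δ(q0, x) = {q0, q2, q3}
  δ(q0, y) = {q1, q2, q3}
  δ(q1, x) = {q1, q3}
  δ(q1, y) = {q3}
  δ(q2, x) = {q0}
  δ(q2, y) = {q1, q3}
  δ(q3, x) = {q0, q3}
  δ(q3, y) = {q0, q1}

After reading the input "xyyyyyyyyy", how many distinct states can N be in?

Start: {q0}
read x: {q0, q2, q3}
read y: {q0, q1, q2, q3}
read y: {q0, q1, q2, q3}
read y: {q0, q1, q2, q3}
read y: {q0, q1, q2, q3}
read y: {q0, q1, q2, q3}
read y: {q0, q1, q2, q3}
read y: {q0, q1, q2, q3}
read y: {q0, q1, q2, q3}
read y: {q0, q1, q2, q3}
Final reachable set {q0, q1, q2, q3} has 4 states.

4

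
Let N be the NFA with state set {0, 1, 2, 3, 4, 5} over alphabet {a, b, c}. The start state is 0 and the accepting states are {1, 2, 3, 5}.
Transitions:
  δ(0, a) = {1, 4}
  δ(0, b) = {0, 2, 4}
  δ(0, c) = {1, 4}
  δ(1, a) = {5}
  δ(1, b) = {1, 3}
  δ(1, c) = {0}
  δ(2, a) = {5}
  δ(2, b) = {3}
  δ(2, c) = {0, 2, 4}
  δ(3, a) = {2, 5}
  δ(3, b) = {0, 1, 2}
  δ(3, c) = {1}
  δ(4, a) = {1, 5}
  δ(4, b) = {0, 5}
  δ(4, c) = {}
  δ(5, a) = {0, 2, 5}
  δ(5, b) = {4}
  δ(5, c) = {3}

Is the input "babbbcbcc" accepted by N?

accepted

Start: {0}
read b: {0, 2, 4}
read a: {1, 4, 5}
read b: {0, 1, 3, 4, 5}
read b: {0, 1, 2, 3, 4, 5}
read b: {0, 1, 2, 3, 4, 5}
read c: {0, 1, 2, 3, 4}
read b: {0, 1, 2, 3, 4, 5}
read c: {0, 1, 2, 3, 4}
read c: {0, 1, 2, 4}
Reachable ∩ accepting = {1, 2} — nonempty.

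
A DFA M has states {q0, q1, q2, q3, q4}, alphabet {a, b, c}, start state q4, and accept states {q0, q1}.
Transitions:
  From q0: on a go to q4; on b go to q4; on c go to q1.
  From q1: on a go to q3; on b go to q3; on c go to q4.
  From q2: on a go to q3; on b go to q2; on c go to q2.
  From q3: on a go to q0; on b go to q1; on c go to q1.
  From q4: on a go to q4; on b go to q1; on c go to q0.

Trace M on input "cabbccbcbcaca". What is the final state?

q4 --c--> q0
q0 --a--> q4
q4 --b--> q1
q1 --b--> q3
q3 --c--> q1
q1 --c--> q4
q4 --b--> q1
q1 --c--> q4
q4 --b--> q1
q1 --c--> q4
q4 --a--> q4
q4 --c--> q0
q0 --a--> q4

q4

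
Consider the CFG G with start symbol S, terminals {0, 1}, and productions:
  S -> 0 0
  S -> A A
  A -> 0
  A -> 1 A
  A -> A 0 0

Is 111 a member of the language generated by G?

no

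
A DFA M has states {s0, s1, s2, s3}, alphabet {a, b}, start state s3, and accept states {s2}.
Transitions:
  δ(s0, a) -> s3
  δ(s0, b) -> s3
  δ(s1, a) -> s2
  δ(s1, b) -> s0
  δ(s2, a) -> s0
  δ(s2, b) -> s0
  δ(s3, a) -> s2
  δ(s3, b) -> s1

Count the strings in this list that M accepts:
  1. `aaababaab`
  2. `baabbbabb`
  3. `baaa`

0

`aaababaab`: rejected
`baabbbabb`: rejected
`baaa`: rejected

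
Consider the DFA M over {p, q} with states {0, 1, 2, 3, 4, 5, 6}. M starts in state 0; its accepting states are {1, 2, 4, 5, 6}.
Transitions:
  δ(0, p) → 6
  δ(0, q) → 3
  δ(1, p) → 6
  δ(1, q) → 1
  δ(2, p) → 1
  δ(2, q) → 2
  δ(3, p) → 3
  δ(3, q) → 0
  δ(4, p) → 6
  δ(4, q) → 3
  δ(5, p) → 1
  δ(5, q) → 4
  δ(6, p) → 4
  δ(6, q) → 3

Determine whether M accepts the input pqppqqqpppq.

0 --p--> 6
6 --q--> 3
3 --p--> 3
3 --p--> 3
3 --q--> 0
0 --q--> 3
3 --q--> 0
0 --p--> 6
6 --p--> 4
4 --p--> 6
6 --q--> 3
End in state 3, which is not an accepting state.

rejected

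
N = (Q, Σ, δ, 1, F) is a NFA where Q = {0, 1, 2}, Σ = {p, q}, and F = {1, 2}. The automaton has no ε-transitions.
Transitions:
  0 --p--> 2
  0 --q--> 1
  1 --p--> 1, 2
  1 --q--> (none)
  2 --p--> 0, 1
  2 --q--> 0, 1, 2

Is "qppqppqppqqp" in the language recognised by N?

Start: {1}
read q: {}
The reachable set is empty and stays empty for the remaining 11 symbols.
Reachable ∩ accepting = {} — empty.

rejected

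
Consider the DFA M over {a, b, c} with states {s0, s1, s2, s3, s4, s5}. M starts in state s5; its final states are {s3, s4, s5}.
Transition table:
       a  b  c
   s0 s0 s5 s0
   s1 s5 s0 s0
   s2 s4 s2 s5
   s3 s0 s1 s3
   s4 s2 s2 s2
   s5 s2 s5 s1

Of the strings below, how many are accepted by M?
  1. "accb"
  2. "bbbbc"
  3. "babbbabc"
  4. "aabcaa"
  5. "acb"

"accb": rejected
"bbbbc": rejected
"babbbabc": accepted
"aabcaa": accepted
"acb": accepted

3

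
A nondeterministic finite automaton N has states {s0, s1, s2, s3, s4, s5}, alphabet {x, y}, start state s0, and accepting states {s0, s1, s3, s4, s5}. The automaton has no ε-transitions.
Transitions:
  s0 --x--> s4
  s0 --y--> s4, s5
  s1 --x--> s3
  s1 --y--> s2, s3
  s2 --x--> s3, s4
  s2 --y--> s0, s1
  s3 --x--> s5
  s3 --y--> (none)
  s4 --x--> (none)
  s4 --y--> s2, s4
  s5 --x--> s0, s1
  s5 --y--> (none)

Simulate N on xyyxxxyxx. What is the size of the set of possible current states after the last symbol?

Start: {s0}
read x: {s4}
read y: {s2, s4}
read y: {s0, s1, s2, s4}
read x: {s3, s4}
read x: {s5}
read x: {s0, s1}
read y: {s2, s3, s4, s5}
read x: {s0, s1, s3, s4, s5}
read x: {s0, s1, s3, s4, s5}
Final reachable set {s0, s1, s3, s4, s5} has 5 states.

5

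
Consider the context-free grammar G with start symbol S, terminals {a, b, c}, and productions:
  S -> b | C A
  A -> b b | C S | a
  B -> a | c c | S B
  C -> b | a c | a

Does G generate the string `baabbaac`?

no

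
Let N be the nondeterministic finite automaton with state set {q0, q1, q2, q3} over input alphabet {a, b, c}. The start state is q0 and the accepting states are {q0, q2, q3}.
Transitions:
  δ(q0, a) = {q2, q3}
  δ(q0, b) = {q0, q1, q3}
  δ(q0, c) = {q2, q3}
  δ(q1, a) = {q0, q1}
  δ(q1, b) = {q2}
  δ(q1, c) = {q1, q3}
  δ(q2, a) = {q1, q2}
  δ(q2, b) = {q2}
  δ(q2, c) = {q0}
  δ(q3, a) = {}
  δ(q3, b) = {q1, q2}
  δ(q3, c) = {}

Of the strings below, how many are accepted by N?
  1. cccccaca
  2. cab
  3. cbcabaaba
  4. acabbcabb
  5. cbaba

5

cccccaca: accepted
cab: accepted
cbcabaaba: accepted
acabbcabb: accepted
cbaba: accepted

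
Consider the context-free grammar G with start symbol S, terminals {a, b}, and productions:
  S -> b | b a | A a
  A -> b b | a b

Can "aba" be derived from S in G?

S ⇒ Aa ⇒ aba

yes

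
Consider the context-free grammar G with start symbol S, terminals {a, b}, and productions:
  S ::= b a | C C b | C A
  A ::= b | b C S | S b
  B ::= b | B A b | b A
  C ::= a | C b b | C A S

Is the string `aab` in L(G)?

yes

S ⇒ CCb ⇒ aCb ⇒ aab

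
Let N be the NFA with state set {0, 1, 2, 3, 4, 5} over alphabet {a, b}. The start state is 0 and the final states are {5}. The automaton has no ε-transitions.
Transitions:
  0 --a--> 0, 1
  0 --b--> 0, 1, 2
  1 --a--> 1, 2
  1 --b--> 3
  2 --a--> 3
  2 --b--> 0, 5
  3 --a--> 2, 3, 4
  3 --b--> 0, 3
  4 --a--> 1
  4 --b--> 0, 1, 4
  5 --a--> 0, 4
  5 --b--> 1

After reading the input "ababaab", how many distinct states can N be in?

Start: {0}
read a: {0, 1}
read b: {0, 1, 2, 3}
read a: {0, 1, 2, 3, 4}
read b: {0, 1, 2, 3, 4, 5}
read a: {0, 1, 2, 3, 4}
read a: {0, 1, 2, 3, 4}
read b: {0, 1, 2, 3, 4, 5}
Final reachable set {0, 1, 2, 3, 4, 5} has 6 states.

6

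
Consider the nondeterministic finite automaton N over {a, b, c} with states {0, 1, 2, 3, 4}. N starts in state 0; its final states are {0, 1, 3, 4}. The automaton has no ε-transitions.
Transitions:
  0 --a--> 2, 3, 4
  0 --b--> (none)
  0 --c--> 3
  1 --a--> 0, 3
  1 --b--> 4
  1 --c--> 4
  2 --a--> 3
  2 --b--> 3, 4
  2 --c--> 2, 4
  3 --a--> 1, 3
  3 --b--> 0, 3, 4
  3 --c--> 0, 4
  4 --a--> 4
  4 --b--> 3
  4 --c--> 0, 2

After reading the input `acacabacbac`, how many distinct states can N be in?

Start: {0}
read a: {2, 3, 4}
read c: {0, 2, 4}
read a: {2, 3, 4}
read c: {0, 2, 4}
read a: {2, 3, 4}
read b: {0, 3, 4}
read a: {1, 2, 3, 4}
read c: {0, 2, 4}
read b: {3, 4}
read a: {1, 3, 4}
read c: {0, 2, 4}
Final reachable set {0, 2, 4} has 3 states.

3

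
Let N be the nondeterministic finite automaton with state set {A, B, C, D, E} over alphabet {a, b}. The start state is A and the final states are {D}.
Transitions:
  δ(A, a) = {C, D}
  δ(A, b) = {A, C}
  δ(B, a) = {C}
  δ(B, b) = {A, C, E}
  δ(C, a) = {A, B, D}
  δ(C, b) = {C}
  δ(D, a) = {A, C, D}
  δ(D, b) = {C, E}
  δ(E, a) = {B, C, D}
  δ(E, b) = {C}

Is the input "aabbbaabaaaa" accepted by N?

Start: {A}
read a: {C, D}
read a: {A, B, C, D}
read b: {A, C, E}
read b: {A, C}
read b: {A, C}
read a: {A, B, C, D}
read a: {A, B, C, D}
read b: {A, C, E}
read a: {A, B, C, D}
read a: {A, B, C, D}
read a: {A, B, C, D}
read a: {A, B, C, D}
Reachable ∩ accepting = {D} — nonempty.

accepted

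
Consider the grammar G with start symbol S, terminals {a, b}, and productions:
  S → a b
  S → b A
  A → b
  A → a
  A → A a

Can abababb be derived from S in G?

no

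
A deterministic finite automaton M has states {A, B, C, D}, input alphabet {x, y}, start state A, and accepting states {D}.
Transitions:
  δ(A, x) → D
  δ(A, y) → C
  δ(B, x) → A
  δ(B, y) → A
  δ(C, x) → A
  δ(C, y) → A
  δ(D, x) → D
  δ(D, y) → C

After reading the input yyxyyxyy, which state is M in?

A --y--> C
C --y--> A
A --x--> D
D --y--> C
C --y--> A
A --x--> D
D --y--> C
C --y--> A

A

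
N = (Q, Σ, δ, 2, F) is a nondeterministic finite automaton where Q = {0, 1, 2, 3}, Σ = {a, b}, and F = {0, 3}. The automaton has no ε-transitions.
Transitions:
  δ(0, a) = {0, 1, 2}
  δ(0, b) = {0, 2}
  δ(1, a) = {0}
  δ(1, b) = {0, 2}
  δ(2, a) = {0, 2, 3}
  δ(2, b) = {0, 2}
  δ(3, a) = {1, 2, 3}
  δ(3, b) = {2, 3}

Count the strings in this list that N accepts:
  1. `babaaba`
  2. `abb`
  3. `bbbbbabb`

`babaaba`: accepted
`abb`: accepted
`bbbbbabb`: accepted

3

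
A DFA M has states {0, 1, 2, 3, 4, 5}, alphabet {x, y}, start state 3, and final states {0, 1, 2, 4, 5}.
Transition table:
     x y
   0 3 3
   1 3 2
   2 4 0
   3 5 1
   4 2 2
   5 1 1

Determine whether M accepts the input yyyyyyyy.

3 --y--> 1
1 --y--> 2
2 --y--> 0
0 --y--> 3
3 --y--> 1
1 --y--> 2
2 --y--> 0
0 --y--> 3
End in state 3, which is not an accepting state.

rejected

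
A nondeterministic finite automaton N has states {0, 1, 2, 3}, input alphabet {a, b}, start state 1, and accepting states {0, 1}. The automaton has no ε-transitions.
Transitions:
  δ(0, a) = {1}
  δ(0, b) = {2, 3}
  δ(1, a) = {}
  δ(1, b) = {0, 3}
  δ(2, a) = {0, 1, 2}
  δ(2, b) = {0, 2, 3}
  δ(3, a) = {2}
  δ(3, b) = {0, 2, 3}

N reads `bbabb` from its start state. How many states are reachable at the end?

Start: {1}
read b: {0, 3}
read b: {0, 2, 3}
read a: {0, 1, 2}
read b: {0, 2, 3}
read b: {0, 2, 3}
Final reachable set {0, 2, 3} has 3 states.

3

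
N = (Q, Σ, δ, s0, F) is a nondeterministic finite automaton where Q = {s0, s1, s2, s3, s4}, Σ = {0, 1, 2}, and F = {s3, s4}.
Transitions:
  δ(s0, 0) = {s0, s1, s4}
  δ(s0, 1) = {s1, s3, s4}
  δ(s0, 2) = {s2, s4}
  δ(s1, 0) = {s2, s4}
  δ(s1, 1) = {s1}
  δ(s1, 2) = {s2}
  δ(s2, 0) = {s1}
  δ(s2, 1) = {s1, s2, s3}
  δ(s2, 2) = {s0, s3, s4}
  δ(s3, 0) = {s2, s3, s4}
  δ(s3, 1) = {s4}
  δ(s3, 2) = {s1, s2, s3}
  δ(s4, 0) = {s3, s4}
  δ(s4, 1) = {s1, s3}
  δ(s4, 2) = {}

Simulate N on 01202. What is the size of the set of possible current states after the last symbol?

Start: {s0}
read 0: {s0, s1, s4}
read 1: {s1, s3, s4}
read 2: {s1, s2, s3}
read 0: {s1, s2, s3, s4}
read 2: {s0, s1, s2, s3, s4}
Final reachable set {s0, s1, s2, s3, s4} has 5 states.

5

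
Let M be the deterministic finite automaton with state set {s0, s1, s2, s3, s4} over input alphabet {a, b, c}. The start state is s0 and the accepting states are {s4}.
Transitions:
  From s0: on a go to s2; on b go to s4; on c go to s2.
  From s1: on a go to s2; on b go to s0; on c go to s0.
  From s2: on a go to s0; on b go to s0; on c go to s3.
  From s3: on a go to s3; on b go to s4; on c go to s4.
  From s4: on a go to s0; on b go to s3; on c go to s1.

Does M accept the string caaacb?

rejected

s0 --c--> s2
s2 --a--> s0
s0 --a--> s2
s2 --a--> s0
s0 --c--> s2
s2 --b--> s0
End in state s0, which is not an accepting state.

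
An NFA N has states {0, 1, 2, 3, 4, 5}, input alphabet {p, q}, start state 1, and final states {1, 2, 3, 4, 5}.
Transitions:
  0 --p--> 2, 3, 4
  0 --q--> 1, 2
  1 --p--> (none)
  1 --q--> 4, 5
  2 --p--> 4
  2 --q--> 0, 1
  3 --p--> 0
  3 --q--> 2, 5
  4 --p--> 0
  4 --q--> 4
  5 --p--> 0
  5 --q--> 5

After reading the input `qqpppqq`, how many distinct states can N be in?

4

Start: {1}
read q: {4, 5}
read q: {4, 5}
read p: {0}
read p: {2, 3, 4}
read p: {0, 4}
read q: {1, 2, 4}
read q: {0, 1, 4, 5}
Final reachable set {0, 1, 4, 5} has 4 states.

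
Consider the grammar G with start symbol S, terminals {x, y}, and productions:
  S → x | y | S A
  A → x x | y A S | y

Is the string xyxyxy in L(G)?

no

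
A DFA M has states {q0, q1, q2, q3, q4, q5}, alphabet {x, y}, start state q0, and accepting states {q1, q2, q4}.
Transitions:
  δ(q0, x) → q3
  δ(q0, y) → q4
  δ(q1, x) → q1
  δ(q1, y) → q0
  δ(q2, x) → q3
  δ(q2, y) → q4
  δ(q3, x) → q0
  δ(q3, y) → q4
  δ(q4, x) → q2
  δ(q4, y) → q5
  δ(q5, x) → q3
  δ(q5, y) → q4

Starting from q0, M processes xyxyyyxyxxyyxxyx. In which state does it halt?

q0 --x--> q3
q3 --y--> q4
q4 --x--> q2
q2 --y--> q4
q4 --y--> q5
q5 --y--> q4
q4 --x--> q2
q2 --y--> q4
q4 --x--> q2
q2 --x--> q3
q3 --y--> q4
q4 --y--> q5
q5 --x--> q3
q3 --x--> q0
q0 --y--> q4
q4 --x--> q2

q2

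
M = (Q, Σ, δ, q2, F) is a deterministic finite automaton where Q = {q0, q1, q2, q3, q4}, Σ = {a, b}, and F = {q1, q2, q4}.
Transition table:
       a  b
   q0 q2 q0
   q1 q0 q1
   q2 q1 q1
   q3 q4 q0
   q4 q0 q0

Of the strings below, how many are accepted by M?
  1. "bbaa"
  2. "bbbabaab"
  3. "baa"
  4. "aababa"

"bbaa": accepted
"bbbabaab": accepted
"baa": accepted
"aababa": rejected

3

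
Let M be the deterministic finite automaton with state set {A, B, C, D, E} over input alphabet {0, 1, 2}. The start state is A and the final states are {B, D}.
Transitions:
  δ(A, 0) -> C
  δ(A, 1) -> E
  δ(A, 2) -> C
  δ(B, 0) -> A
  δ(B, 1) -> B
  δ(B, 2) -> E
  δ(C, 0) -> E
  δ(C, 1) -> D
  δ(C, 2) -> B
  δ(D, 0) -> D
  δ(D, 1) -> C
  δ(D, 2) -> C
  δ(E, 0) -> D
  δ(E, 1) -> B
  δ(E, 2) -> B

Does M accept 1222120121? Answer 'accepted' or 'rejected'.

A --1--> E
E --2--> B
B --2--> E
E --2--> B
B --1--> B
B --2--> E
E --0--> D
D --1--> C
C --2--> B
B --1--> B
End in state B, which is an accepting state.

accepted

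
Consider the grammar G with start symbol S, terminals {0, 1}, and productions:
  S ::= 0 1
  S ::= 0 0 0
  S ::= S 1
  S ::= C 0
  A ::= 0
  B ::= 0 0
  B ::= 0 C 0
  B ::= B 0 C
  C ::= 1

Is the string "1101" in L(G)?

no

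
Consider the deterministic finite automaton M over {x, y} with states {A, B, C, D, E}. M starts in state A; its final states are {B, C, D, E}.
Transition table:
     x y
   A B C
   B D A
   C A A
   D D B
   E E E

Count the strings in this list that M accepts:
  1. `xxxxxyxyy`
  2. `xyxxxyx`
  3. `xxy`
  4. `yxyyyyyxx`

`xxxxxyxyy`: rejected
`xyxxxyx`: accepted
`xxy`: accepted
`yxyyyyyxx`: accepted

3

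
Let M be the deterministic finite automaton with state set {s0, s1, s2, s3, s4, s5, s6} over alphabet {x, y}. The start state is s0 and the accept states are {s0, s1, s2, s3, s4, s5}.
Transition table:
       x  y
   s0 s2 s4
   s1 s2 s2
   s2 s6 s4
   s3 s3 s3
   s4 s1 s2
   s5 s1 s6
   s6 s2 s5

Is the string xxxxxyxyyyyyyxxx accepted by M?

rejected

s0 --x--> s2
s2 --x--> s6
s6 --x--> s2
s2 --x--> s6
s6 --x--> s2
s2 --y--> s4
s4 --x--> s1
s1 --y--> s2
s2 --y--> s4
s4 --y--> s2
s2 --y--> s4
s4 --y--> s2
s2 --y--> s4
s4 --x--> s1
s1 --x--> s2
s2 --x--> s6
End in state s6, which is not an accepting state.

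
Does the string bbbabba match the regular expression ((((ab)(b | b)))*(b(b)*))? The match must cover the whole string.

No split of bbbabba into u·v has (((ab)(b|b)))* matching u and (b(b)*) matching v.

no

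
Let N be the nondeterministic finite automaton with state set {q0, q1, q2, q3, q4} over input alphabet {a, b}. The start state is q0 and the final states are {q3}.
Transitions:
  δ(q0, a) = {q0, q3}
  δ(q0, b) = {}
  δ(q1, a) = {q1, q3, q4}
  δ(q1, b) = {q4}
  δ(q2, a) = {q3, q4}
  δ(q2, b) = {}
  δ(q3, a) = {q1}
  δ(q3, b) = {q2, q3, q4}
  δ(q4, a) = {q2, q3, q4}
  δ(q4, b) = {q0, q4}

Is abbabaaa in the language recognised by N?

Start: {q0}
read a: {q0, q3}
read b: {q2, q3, q4}
read b: {q0, q2, q3, q4}
read a: {q0, q1, q2, q3, q4}
read b: {q0, q2, q3, q4}
read a: {q0, q1, q2, q3, q4}
read a: {q0, q1, q2, q3, q4}
read a: {q0, q1, q2, q3, q4}
Reachable ∩ accepting = {q3} — nonempty.

accepted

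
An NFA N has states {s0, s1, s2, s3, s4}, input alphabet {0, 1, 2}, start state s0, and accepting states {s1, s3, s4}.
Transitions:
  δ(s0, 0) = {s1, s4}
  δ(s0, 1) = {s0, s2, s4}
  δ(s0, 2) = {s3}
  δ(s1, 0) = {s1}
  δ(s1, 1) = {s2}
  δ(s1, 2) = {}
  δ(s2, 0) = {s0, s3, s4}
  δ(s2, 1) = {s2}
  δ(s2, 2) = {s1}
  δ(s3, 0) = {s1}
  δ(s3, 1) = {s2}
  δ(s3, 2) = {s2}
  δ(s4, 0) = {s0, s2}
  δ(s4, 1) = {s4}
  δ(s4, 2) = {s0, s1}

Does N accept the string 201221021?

Start: {s0}
read 2: {s3}
read 0: {s1}
read 1: {s2}
read 2: {s1}
read 2: {}
The reachable set is empty and stays empty for the remaining 4 symbols.
Reachable ∩ accepting = {} — empty.

rejected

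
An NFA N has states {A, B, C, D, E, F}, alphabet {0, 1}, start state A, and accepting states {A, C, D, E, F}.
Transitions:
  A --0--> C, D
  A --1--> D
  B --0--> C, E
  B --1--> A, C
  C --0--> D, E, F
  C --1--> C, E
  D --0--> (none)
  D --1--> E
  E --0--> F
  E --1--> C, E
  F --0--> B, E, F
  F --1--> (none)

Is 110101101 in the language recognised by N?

Start: {A}
read 1: {D}
read 1: {E}
read 0: {F}
read 1: {}
The reachable set is empty and stays empty for the remaining 5 symbols.
Reachable ∩ accepting = {} — empty.

rejected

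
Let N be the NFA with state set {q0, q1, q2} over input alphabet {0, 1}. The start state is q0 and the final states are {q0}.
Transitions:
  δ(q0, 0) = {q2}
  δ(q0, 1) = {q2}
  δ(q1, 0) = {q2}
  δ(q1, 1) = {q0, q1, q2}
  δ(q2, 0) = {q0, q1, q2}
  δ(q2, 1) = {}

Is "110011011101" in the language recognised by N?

rejected

Start: {q0}
read 1: {q2}
read 1: {}
The reachable set is empty and stays empty for the remaining 10 symbols.
Reachable ∩ accepting = {} — empty.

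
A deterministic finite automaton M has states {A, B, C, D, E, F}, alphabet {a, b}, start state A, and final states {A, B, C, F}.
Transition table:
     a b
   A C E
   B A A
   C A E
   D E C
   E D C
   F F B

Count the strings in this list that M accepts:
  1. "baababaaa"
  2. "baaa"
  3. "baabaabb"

1

"baababaaa": rejected
"baaa": rejected
"baabaabb": accepted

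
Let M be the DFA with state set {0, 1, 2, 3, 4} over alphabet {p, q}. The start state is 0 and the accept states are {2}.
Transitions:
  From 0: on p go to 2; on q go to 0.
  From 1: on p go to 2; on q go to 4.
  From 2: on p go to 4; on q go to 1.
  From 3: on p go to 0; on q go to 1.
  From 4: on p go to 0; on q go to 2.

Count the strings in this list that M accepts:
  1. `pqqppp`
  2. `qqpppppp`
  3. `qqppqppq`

`pqqppp`: rejected
`qqpppppp`: rejected
`qqppqppq`: rejected

0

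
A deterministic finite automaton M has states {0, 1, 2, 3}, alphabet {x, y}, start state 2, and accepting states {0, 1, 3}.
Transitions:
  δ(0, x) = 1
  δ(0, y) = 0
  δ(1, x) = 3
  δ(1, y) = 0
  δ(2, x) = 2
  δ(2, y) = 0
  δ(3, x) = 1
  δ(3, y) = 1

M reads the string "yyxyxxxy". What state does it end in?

2 --y--> 0
0 --y--> 0
0 --x--> 1
1 --y--> 0
0 --x--> 1
1 --x--> 3
3 --x--> 1
1 --y--> 0

0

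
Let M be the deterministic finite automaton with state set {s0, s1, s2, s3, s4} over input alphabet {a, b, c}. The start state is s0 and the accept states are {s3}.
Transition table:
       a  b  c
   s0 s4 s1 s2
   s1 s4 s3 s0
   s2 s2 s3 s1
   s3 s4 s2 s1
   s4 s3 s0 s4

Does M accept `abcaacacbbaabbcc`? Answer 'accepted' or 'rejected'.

rejected

s0 --a--> s4
s4 --b--> s0
s0 --c--> s2
s2 --a--> s2
s2 --a--> s2
s2 --c--> s1
s1 --a--> s4
s4 --c--> s4
s4 --b--> s0
s0 --b--> s1
s1 --a--> s4
s4 --a--> s3
s3 --b--> s2
s2 --b--> s3
s3 --c--> s1
s1 --c--> s0
End in state s0, which is not an accepting state.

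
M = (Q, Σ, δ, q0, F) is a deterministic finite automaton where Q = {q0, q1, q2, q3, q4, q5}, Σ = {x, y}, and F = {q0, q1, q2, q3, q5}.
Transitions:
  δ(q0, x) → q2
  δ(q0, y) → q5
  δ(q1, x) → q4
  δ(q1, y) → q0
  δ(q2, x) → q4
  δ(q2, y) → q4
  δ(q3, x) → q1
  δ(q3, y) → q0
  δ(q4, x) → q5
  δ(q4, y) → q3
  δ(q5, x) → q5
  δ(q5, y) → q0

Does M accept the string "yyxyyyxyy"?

accepted

q0 --y--> q5
q5 --y--> q0
q0 --x--> q2
q2 --y--> q4
q4 --y--> q3
q3 --y--> q0
q0 --x--> q2
q2 --y--> q4
q4 --y--> q3
End in state q3, which is an accepting state.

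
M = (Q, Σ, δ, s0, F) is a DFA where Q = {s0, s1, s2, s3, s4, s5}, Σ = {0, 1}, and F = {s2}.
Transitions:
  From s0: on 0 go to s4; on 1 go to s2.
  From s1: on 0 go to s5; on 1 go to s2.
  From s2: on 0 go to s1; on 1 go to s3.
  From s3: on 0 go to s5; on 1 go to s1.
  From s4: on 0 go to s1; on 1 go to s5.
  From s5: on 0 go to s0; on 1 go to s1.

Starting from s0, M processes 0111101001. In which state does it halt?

s2

s0 --0--> s4
s4 --1--> s5
s5 --1--> s1
s1 --1--> s2
s2 --1--> s3
s3 --0--> s5
s5 --1--> s1
s1 --0--> s5
s5 --0--> s0
s0 --1--> s2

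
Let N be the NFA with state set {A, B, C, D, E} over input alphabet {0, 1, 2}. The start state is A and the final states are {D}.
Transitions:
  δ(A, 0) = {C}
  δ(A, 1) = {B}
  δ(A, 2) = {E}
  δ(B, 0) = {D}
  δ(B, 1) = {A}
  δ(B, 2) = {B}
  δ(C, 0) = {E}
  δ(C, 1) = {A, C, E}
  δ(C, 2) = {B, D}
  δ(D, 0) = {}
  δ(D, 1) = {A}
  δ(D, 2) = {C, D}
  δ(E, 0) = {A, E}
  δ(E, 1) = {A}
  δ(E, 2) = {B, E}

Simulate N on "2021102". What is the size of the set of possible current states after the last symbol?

2

Start: {A}
read 2: {E}
read 0: {A, E}
read 2: {B, E}
read 1: {A}
read 1: {B}
read 0: {D}
read 2: {C, D}
Final reachable set {C, D} has 2 states.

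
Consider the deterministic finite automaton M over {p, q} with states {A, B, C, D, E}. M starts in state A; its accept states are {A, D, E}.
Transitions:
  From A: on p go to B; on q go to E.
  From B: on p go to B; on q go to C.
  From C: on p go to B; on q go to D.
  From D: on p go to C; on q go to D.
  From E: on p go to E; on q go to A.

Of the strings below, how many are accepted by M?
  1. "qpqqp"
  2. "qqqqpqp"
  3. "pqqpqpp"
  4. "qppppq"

"qpqqp": accepted
"qqqqpqp": rejected
"pqqpqpp": rejected
"qppppq": accepted

2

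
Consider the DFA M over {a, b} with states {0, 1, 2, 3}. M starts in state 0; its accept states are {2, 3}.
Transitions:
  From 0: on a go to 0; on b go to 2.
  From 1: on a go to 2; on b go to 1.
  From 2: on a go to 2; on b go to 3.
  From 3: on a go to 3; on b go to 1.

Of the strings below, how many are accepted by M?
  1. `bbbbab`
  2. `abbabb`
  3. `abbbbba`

2

`bbbbab`: accepted
`abbabb`: rejected
`abbbbba`: accepted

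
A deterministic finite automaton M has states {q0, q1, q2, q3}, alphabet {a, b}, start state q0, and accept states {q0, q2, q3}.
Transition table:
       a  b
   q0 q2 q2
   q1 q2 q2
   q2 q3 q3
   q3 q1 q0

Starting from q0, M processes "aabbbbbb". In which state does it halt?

q0 --a--> q2
q2 --a--> q3
q3 --b--> q0
q0 --b--> q2
q2 --b--> q3
q3 --b--> q0
q0 --b--> q2
q2 --b--> q3

q3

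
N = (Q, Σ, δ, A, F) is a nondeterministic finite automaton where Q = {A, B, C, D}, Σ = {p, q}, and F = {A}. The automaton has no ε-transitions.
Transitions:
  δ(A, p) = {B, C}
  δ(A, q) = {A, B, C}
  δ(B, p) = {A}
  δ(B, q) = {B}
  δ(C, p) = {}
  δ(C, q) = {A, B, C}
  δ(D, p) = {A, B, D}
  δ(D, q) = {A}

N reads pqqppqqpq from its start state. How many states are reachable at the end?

3

Start: {A}
read p: {B, C}
read q: {A, B, C}
read q: {A, B, C}
read p: {A, B, C}
read p: {A, B, C}
read q: {A, B, C}
read q: {A, B, C}
read p: {A, B, C}
read q: {A, B, C}
Final reachable set {A, B, C} has 3 states.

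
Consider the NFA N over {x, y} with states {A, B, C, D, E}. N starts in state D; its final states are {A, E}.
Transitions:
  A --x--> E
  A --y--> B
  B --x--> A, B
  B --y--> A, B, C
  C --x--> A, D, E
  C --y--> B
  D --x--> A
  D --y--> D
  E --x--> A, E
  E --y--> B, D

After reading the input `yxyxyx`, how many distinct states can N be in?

4

Start: {D}
read y: {D}
read x: {A}
read y: {B}
read x: {A, B}
read y: {A, B, C}
read x: {A, B, D, E}
Final reachable set {A, B, D, E} has 4 states.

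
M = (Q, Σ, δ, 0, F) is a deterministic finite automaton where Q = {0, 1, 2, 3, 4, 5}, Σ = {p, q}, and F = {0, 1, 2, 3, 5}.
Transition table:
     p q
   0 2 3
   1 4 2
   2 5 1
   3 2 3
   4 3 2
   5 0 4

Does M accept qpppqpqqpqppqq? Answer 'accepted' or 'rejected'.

0 --q--> 3
3 --p--> 2
2 --p--> 5
5 --p--> 0
0 --q--> 3
3 --p--> 2
2 --q--> 1
1 --q--> 2
2 --p--> 5
5 --q--> 4
4 --p--> 3
3 --p--> 2
2 --q--> 1
1 --q--> 2
End in state 2, which is an accepting state.

accepted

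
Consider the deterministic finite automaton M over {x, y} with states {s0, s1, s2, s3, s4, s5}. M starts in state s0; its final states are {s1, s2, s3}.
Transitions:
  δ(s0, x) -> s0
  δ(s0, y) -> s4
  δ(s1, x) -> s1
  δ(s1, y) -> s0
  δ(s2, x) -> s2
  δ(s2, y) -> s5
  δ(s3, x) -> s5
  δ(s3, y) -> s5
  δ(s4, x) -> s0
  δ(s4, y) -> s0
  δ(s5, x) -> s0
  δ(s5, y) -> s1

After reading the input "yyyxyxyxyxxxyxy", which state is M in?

s0 --y--> s4
s4 --y--> s0
s0 --y--> s4
s4 --x--> s0
s0 --y--> s4
s4 --x--> s0
s0 --y--> s4
s4 --x--> s0
s0 --y--> s4
s4 --x--> s0
s0 --x--> s0
s0 --x--> s0
s0 --y--> s4
s4 --x--> s0
s0 --y--> s4

s4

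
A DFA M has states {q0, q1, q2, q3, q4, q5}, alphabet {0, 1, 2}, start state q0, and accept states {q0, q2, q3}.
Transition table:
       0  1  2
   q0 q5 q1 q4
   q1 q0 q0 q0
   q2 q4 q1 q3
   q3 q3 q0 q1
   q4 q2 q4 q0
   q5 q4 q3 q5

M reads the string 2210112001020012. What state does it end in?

q0 --2--> q4
q4 --2--> q0
q0 --1--> q1
q1 --0--> q0
q0 --1--> q1
q1 --1--> q0
q0 --2--> q4
q4 --0--> q2
q2 --0--> q4
q4 --1--> q4
q4 --0--> q2
q2 --2--> q3
q3 --0--> q3
q3 --0--> q3
q3 --1--> q0
q0 --2--> q4

q4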